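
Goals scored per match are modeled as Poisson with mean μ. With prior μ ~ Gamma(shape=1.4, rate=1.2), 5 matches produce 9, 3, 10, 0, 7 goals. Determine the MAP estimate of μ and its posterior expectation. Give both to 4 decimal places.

Σ counts = 29. Posterior: Gamma(shape = 1.4+29 = 30.4, rate = 1.2+5 = 6.2).
Mode = (α−1)/β = 29.4/6.2 = 4.7419.
Mean = α/β = 30.4/6.2 = 4.9032.

MAP = 4.7419; posterior mean = 4.9032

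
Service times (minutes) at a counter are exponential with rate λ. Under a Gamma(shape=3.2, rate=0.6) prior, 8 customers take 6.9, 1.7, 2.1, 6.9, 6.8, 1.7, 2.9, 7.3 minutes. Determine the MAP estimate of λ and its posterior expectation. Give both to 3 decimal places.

λ_MAP = 0.276, E[λ|data] = 0.304

Σ times = 36.3. Posterior: Gamma(shape = 3.2+8 = 11.2, rate = 0.6+36.3 = 36.9).
Mode = (α−1)/β = 10.2/36.9 = 0.276.
Mean = α/β = 11.2/36.9 = 0.304.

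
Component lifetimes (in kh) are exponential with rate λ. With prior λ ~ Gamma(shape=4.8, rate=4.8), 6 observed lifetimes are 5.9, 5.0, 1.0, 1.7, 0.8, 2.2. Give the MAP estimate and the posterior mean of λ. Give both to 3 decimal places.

MAP = 0.458; posterior mean = 0.505

Σ times = 16.6. Posterior: Gamma(shape = 4.8+6 = 10.8, rate = 4.8+16.6 = 21.4).
Mode = (α−1)/β = 9.8/21.4 = 0.458.
Mean = α/β = 10.8/21.4 = 0.505.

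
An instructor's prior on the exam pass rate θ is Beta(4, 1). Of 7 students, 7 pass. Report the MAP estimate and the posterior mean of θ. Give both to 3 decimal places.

Posterior: Beta(4+7, 1+0) = Beta(11, 1).
Since β = 1 ≤ 1 and α > 1, the Beta density is monotone increasing on [0,1]; the mode is at 1.
Mean = 11/(11+1) = 0.917.
Mode > mean: the posterior has a left tail.

θ_MAP = 1.000, E[θ|data] = 0.917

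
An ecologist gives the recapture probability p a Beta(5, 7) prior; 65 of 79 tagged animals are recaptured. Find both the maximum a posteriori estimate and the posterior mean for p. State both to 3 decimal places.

Posterior: Beta(5+65, 7+14) = Beta(70, 21).
Mode = (70−1)/(70+21−2) = 69/89 = 0.775.
Mean = 70/(70+21) = 70/91 = 0.769.

MAP = 0.775, posterior mean = 0.769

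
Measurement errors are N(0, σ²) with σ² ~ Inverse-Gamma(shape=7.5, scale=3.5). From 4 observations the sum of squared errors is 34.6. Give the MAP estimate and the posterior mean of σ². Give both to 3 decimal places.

Posterior: Inverse-Gamma(shape = 7.5+4/2 = 9.5, scale = 3.5+34.6/2 = 20.8).
Mode = β/(α+1) = 20.8/10.5 = 1.981.
Mean = β/(α−1) = 20.8/8.5 = 2.447.

MAP estimate = 1.981, posterior mean = 2.447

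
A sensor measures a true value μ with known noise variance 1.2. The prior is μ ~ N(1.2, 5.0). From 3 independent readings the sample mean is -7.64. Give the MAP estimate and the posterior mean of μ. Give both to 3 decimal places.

Posterior for μ is Normal. Precision-weighted mean: (1/5.0·1.2 + 3/1.2·-7.64) / (1/5.0 + 3/1.2) = -6.985.
A Normal posterior is symmetric, so mode = mean.

μ_MAP = -6.985, E[μ|data] = -6.985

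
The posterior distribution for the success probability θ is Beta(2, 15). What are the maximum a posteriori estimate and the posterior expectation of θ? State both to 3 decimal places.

Mode = (2−1)/(2+15−2) = 1/15 = 0.067.
Mean = 2/(2+15) = 2/17 = 0.118.
Right-skewed posterior ⇒ mode < mean.

maximum a posteriori estimate = 0.067, posterior expectation = 0.118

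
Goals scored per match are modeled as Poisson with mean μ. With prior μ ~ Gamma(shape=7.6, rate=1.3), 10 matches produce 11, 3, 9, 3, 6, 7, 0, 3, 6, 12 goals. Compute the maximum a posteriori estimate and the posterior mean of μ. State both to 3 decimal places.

Σ counts = 60. Posterior: Gamma(shape = 7.6+60 = 67.6, rate = 1.3+10 = 11.3).
Mode = (α−1)/β = 66.6/11.3 = 5.894.
Mean = α/β = 67.6/11.3 = 5.982.
Right-skewed posterior ⇒ mode < mean.

μ_MAP = 5.894, E[μ|data] = 5.982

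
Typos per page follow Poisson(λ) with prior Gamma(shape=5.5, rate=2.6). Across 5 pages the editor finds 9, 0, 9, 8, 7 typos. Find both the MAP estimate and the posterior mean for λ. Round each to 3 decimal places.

Σ counts = 33. Posterior: Gamma(shape = 5.5+33 = 38.5, rate = 2.6+5 = 7.6).
Mode = (α−1)/β = 37.5/7.6 = 4.934.
Mean = α/β = 38.5/7.6 = 5.066.

MAP estimate = 4.934, posterior mean = 5.066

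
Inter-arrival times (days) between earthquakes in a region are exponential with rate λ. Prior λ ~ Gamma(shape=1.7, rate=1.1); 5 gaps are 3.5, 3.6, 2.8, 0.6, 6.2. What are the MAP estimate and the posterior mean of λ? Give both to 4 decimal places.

MAP: 0.3202. Posterior mean: 0.3764.

Σ times = 16.7. Posterior: Gamma(shape = 1.7+5 = 6.7, rate = 1.1+16.7 = 17.8).
Mode = (α−1)/β = 5.7/17.8 = 0.3202.
Mean = α/β = 6.7/17.8 = 0.3764.
The posterior is right-skewed, so the mean exceeds the mode.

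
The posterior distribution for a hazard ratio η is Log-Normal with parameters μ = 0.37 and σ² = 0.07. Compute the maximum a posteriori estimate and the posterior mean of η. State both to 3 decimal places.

maximum a posteriori estimate = 1.350, posterior mean = 1.499

Mode = exp(μ − σ²) = exp(0.30) = 1.350.
Mean = exp(μ + σ²/2) = exp(0.405) = 1.499.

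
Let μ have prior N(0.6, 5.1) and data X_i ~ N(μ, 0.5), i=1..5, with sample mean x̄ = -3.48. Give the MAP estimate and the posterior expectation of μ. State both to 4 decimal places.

MAP: -3.4015. Posterior mean: -3.4015.

Posterior for μ is Normal. Precision-weighted mean: (1/5.1·0.6 + 5/0.5·-3.48) / (1/5.1 + 5/0.5) = -3.4015.
A Normal posterior is symmetric, so mode = mean.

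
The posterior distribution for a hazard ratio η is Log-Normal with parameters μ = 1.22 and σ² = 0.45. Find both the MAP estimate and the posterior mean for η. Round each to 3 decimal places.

Mode = exp(μ − σ²) = exp(0.77) = 2.160.
Mean = exp(μ + σ²/2) = exp(1.445) = 4.242.
The mean is pulled above the mode by the posterior's right skew.

MAP = 2.160; posterior mean = 4.242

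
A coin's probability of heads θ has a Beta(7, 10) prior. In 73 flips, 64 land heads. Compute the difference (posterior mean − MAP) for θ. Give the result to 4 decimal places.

-0.0066

Posterior: Beta(7+64, 10+9) = Beta(71, 19).
Mode = (71−1)/(71+19−2) = 70/88 = 0.7955.
Mean = 71/(71+19) = 71/90 = 0.7889.
Difference = 0.7889 − 0.7955 = -0.0066.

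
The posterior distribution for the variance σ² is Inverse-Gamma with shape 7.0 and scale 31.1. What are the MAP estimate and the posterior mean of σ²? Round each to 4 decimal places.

Mode = β/(α+1) = 31.1/8.0 = 3.8875.
Mean = β/(α−1) = 31.1/6.0 = 5.1833.
Mean > mode: the posterior has a right tail.

MAP = 3.8875; posterior mean = 5.1833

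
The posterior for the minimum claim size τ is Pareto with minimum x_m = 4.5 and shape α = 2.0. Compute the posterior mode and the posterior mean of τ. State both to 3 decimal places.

τ_MAP = 4.500, E[τ|data] = 9.000

The Pareto density is strictly decreasing on [x_m, ∞), so the mode is x_m = 4.500.
Mean = α·x_m/(α−1) = 2.0·4.5/1.0 = 9.000.
Mean > mode: the posterior has a right tail.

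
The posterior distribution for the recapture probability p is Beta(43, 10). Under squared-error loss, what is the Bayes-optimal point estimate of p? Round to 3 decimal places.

0.811

Mode = (43−1)/(43+10−2) = 42/51 = 0.824.
Mean = 43/(43+10) = 43/53 = 0.811.
Squared-error loss ⇒ the optimal estimator is the posterior mean.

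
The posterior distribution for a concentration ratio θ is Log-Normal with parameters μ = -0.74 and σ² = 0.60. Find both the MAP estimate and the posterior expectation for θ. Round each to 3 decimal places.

θ_MAP = 0.262, E[θ|data] = 0.644

Mode = exp(μ − σ²) = exp(-1.34) = 0.262.
Mean = exp(μ + σ²/2) = exp(-0.440) = 0.644.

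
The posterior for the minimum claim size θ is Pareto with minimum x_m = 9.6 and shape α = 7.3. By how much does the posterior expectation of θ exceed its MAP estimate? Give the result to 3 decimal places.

1.524

The Pareto density is strictly decreasing on [x_m, ∞), so the mode is x_m = 9.600.
Mean = α·x_m/(α−1) = 7.3·9.6/6.3 = 11.124.
Difference = 11.124 − 9.600 = 1.524.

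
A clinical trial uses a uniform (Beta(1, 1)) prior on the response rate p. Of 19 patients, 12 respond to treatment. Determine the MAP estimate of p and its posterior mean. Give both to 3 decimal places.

MAP estimate = 0.632, posterior mean = 0.619

Posterior: Beta(1+12, 1+7) = Beta(13, 8).
Mode = (13−1)/(13+8−2) = 12/19 = 0.632.
With a flat prior the MAP equals the MLE, 12/19.
Mean = 13/(13+8) = 13/21 = 0.619.
The mean is pulled below the mode by the posterior's left skew.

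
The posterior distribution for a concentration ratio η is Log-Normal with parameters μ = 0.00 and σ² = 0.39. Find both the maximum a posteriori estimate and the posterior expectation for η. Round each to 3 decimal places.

Mode = exp(μ − σ²) = exp(-0.39) = 0.677.
Mean = exp(μ + σ²/2) = exp(0.195) = 1.215.
Mean > mode: the posterior has a right tail.

MAP = 0.677; posterior mean = 1.215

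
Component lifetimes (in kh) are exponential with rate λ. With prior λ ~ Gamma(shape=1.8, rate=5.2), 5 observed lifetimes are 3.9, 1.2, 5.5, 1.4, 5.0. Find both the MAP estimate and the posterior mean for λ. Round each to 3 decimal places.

MAP = 0.261, posterior mean = 0.306

Σ times = 17.0. Posterior: Gamma(shape = 1.8+5 = 6.8, rate = 5.2+17.0 = 22.2).
Mode = (α−1)/β = 5.8/22.2 = 0.261.
Mean = α/β = 6.8/22.2 = 0.306.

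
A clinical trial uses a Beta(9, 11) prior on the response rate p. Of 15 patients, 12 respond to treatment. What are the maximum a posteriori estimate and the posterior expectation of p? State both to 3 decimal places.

MAP: 0.606. Posterior mean: 0.600.

Posterior: Beta(9+12, 11+3) = Beta(21, 14).
Mode = (21−1)/(21+14−2) = 20/33 = 0.606.
Mean = 21/(21+14) = 21/35 = 0.600.
Mode > mean: the posterior has a left tail.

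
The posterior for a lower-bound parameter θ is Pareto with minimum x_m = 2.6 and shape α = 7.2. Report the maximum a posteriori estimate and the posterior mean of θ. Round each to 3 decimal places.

MAP: 2.600. Posterior mean: 3.019.

The Pareto density is strictly decreasing on [x_m, ∞), so the mode is x_m = 2.600.
Mean = α·x_m/(α−1) = 7.2·2.6/6.2 = 3.019.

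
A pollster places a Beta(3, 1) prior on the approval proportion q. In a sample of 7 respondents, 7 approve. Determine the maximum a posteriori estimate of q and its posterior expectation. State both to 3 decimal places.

MAP: 1.000. Posterior mean: 0.909.

Posterior: Beta(3+7, 1+0) = Beta(10, 1).
Since β = 1 ≤ 1 and α > 1, the Beta density is monotone increasing on [0,1]; the mode is at 1.
Mean = 10/(10+1) = 0.909.
Left-skewed posterior ⇒ mean < mode.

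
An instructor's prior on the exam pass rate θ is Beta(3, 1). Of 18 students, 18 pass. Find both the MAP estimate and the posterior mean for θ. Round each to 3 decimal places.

MAP = 1.000; posterior mean = 0.955

Posterior: Beta(3+18, 1+0) = Beta(21, 1).
Since β = 1 ≤ 1 and α > 1, the Beta density is monotone increasing on [0,1]; the mode is at 1.
Mean = 21/(21+1) = 0.955.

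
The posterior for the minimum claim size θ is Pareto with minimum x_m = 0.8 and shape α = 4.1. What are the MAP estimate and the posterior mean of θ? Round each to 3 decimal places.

The Pareto density is strictly decreasing on [x_m, ∞), so the mode is x_m = 0.800.
Mean = α·x_m/(α−1) = 4.1·0.8/3.1 = 1.058.
Right-skewed posterior ⇒ mode < mean.

θ_MAP = 0.800, E[θ|data] = 1.058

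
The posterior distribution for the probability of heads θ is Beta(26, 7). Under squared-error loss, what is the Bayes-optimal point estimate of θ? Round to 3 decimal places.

Mode = (26−1)/(26+7−2) = 25/31 = 0.806.
Mean = 26/(26+7) = 26/33 = 0.788.
Squared-error loss ⇒ the optimal estimator is the posterior mean.

0.788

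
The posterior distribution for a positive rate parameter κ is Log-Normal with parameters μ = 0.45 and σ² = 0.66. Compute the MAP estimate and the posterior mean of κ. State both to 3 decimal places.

Mode = exp(μ − σ²) = exp(-0.21) = 0.811.
Mean = exp(μ + σ²/2) = exp(0.780) = 2.181.
The mean is pulled above the mode by the posterior's right skew.

MAP: 0.811. Posterior mean: 2.181.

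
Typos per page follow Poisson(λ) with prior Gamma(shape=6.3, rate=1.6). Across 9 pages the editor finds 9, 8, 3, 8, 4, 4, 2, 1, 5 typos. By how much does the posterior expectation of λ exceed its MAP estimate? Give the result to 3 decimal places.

0.094

Σ counts = 44. Posterior: Gamma(shape = 6.3+44 = 50.3, rate = 1.6+9 = 10.6).
Mode = (α−1)/β = 49.3/10.6 = 4.651.
Mean = α/β = 50.3/10.6 = 4.745.
Difference = 4.745 − 4.651 = 0.094.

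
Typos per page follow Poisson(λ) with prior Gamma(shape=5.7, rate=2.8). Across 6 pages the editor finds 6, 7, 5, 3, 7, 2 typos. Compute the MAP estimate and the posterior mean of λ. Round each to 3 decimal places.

Σ counts = 30. Posterior: Gamma(shape = 5.7+30 = 35.7, rate = 2.8+6 = 8.8).
Mode = (α−1)/β = 34.7/8.8 = 3.943.
Mean = α/β = 35.7/8.8 = 4.057.
Mean > mode: the posterior has a right tail.

λ_MAP = 3.943, E[λ|data] = 4.057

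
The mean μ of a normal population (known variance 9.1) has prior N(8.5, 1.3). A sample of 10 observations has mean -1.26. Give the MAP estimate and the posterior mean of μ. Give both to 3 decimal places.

Posterior for μ is Normal. Precision-weighted mean: (1/1.3·8.5 + 10/9.1·-1.26) / (1/1.3 + 10/9.1) = 2.759.
A Normal posterior is symmetric, so mode = mean.

MAP = 2.759; posterior mean = 2.759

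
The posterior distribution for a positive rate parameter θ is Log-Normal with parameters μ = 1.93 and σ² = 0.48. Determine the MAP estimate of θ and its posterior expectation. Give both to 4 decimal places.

θ_MAP = 4.2631, E[θ|data] = 8.7583

Mode = exp(μ − σ²) = exp(1.45) = 4.2631.
Mean = exp(μ + σ²/2) = exp(2.170) = 8.7583.
The mean is pulled above the mode by the posterior's right skew.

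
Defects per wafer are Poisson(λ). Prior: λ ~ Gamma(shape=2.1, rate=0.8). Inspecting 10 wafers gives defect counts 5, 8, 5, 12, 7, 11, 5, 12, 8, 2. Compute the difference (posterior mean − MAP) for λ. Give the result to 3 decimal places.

0.093

Σ counts = 75. Posterior: Gamma(shape = 2.1+75 = 77.1, rate = 0.8+10 = 10.8).
Mode = (α−1)/β = 76.1/10.8 = 7.046.
Mean = α/β = 77.1/10.8 = 7.139.
Difference = 7.139 − 7.046 = 0.093.
The mean is pulled above the mode by the posterior's right skew.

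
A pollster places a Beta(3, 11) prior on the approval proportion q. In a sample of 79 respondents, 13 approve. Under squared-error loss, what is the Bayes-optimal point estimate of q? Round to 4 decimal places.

Posterior: Beta(3+13, 11+66) = Beta(16, 77).
Mode = (16−1)/(16+77−2) = 15/91 = 0.1648.
Mean = 16/(16+77) = 16/93 = 0.1720.
Squared-error loss ⇒ the optimal estimator is the posterior mean.

0.1720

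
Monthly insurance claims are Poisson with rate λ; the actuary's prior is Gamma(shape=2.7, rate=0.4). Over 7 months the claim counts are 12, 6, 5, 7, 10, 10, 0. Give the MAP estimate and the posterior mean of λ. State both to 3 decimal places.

Σ counts = 50. Posterior: Gamma(shape = 2.7+50 = 52.7, rate = 0.4+7 = 7.4).
Mode = (α−1)/β = 51.7/7.4 = 6.986.
Mean = α/β = 52.7/7.4 = 7.122.

λ_MAP = 6.986, E[λ|data] = 7.122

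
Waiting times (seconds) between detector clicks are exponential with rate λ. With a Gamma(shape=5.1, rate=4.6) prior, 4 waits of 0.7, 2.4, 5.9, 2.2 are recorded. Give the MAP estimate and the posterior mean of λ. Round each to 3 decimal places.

Σ times = 11.2. Posterior: Gamma(shape = 5.1+4 = 9.1, rate = 4.6+11.2 = 15.8).
Mode = (α−1)/β = 8.1/15.8 = 0.513.
Mean = α/β = 9.1/15.8 = 0.576.

MAP: 0.513. Posterior mean: 0.576.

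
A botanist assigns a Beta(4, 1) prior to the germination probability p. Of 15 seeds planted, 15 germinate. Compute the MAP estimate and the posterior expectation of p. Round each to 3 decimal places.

Posterior: Beta(4+15, 1+0) = Beta(19, 1).
Since β = 1 ≤ 1 and α > 1, the Beta density is monotone increasing on [0,1]; the mode is at 1.
Mean = 19/(19+1) = 0.950.

MAP estimate = 1.000, posterior expectation = 0.950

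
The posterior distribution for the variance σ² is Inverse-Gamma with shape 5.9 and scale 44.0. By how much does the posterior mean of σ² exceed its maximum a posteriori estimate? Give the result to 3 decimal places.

Mode = β/(α+1) = 44.0/6.9 = 6.377.
Mean = β/(α−1) = 44.0/4.9 = 8.980.
Difference = 8.980 − 6.377 = 2.603.

2.603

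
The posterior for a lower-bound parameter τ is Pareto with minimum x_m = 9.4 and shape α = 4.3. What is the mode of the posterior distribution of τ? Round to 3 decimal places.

The Pareto density is strictly decreasing on [x_m, ∞), so the mode is x_m = 9.400.
Mean = α·x_m/(α−1) = 4.3·9.4/3.3 = 12.248.
This is the posterior mode — the MAP estimate.

9.400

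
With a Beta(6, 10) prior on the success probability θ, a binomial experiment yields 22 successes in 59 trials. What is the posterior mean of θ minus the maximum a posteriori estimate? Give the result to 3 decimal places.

0.003

Posterior: Beta(6+22, 10+37) = Beta(28, 47).
Mode = (28−1)/(28+47−2) = 27/73 = 0.370.
Mean = 28/(28+47) = 28/75 = 0.373.
Difference = 0.373 − 0.370 = 0.003.
Right-skewed posterior ⇒ mode < mean.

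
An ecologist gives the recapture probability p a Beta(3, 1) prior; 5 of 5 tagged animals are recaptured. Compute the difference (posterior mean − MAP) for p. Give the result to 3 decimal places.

Posterior: Beta(3+5, 1+0) = Beta(8, 1).
Since β = 1 ≤ 1 and α > 1, the Beta density is monotone increasing on [0,1]; the mode is at 1.
Mean = 8/(8+1) = 0.889.
Difference = 0.889 − 1.000 = -0.111.
The posterior is left-skewed, so the mode exceeds the mean.

-0.111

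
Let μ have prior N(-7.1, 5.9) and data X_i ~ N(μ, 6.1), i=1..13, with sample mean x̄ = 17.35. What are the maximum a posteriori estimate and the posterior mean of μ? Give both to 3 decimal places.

maximum a posteriori estimate = 15.549, posterior mean = 15.549

Posterior for μ is Normal. Precision-weighted mean: (1/5.9·-7.1 + 13/6.1·17.35) / (1/5.9 + 13/6.1) = 15.549.
A Normal posterior is symmetric, so mode = mean.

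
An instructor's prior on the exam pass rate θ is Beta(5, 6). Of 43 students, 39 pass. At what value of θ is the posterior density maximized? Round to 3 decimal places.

Posterior: Beta(5+39, 6+4) = Beta(44, 10).
Mode = (44−1)/(44+10−2) = 43/52 = 0.827.
Mean = 44/(44+10) = 44/54 = 0.815.
This is the posterior mode — the MAP estimate.

0.827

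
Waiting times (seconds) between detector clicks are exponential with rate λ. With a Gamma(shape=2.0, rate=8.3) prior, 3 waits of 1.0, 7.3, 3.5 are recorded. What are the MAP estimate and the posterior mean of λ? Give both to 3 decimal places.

Σ times = 11.8. Posterior: Gamma(shape = 2.0+3 = 5.0, rate = 8.3+11.8 = 20.1).
Mode = (α−1)/β = 4.0/20.1 = 0.199.
Mean = α/β = 5.0/20.1 = 0.249.
The posterior is right-skewed, so the mean exceeds the mode.

MAP: 0.199. Posterior mean: 0.249.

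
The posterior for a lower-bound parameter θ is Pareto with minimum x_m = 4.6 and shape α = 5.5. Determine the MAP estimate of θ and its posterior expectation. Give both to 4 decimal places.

The Pareto density is strictly decreasing on [x_m, ∞), so the mode is x_m = 4.6000.
Mean = α·x_m/(α−1) = 5.5·4.6/4.5 = 5.6222.

MAP = 4.6000, posterior mean = 5.6222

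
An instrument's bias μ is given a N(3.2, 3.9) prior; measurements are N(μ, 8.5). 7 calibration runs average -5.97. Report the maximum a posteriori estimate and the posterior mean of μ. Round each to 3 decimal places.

Posterior for μ is Normal. Precision-weighted mean: (1/3.9·3.2 + 7/8.5·-5.97) / (1/3.9 + 7/8.5) = -3.793.
A Normal posterior is symmetric, so mode = mean.

μ_MAP = -3.793, E[μ|data] = -3.793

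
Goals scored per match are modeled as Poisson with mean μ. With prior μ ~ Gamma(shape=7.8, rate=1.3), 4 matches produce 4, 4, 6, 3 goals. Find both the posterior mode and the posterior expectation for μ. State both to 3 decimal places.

MAP = 4.491; posterior mean = 4.679

Σ counts = 17. Posterior: Gamma(shape = 7.8+17 = 24.8, rate = 1.3+4 = 5.3).
Mode = (α−1)/β = 23.8/5.3 = 4.491.
Mean = α/β = 24.8/5.3 = 4.679.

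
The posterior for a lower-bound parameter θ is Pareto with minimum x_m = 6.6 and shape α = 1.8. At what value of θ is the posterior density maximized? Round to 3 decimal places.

6.600

The Pareto density is strictly decreasing on [x_m, ∞), so the mode is x_m = 6.600.
Mean = α·x_m/(α−1) = 1.8·6.6/0.8 = 14.850.
This is the posterior mode — the MAP estimate.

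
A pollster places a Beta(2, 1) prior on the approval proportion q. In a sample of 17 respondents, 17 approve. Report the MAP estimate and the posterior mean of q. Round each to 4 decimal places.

Posterior: Beta(2+17, 1+0) = Beta(19, 1).
Since β = 1 ≤ 1 and α > 1, the Beta density is monotone increasing on [0,1]; the mode is at 1.
Mean = 19/(19+1) = 0.9500.

MAP: 1.0000. Posterior mean: 0.9500.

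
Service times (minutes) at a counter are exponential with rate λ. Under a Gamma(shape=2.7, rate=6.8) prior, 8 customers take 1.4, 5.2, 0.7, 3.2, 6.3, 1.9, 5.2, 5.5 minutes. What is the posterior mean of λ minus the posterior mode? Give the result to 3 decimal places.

Σ times = 29.4. Posterior: Gamma(shape = 2.7+8 = 10.7, rate = 6.8+29.4 = 36.2).
Mode = (α−1)/β = 9.7/36.2 = 0.268.
Mean = α/β = 10.7/36.2 = 0.296.
Difference = 0.296 − 0.268 = 0.028.
Mean > mode: the posterior has a right tail.

0.028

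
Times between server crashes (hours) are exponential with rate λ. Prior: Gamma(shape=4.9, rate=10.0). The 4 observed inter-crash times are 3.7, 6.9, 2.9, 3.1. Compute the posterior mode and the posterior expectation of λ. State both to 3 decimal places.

λ_MAP = 0.297, E[λ|data] = 0.335

Σ times = 16.6. Posterior: Gamma(shape = 4.9+4 = 8.9, rate = 10.0+16.6 = 26.6).
Mode = (α−1)/β = 7.9/26.6 = 0.297.
Mean = α/β = 8.9/26.6 = 0.335.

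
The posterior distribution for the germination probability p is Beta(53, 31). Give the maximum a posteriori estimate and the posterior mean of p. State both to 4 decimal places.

p_MAP = 0.6341, E[p|data] = 0.6310

Mode = (53−1)/(53+31−2) = 52/82 = 0.6341.
Mean = 53/(53+31) = 53/84 = 0.6310.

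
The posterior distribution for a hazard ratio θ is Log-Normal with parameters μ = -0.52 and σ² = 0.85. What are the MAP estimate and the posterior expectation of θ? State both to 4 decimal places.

Mode = exp(μ − σ²) = exp(-1.37) = 0.2541.
Mean = exp(μ + σ²/2) = exp(-0.095) = 0.9094.
Right-skewed posterior ⇒ mode < mean.

MAP = 0.2541, posterior mean = 0.9094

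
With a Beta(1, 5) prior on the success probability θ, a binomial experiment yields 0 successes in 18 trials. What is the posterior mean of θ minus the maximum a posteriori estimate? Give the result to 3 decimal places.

0.042

Posterior: Beta(1+0, 5+18) = Beta(1, 23).
Since α = 1 ≤ 1 and β > 1, the Beta density is monotone decreasing on [0,1]; the mode is at 0.
Mean = 1/(1+23) = 0.042.
Difference = 0.042 − 0.000 = 0.042.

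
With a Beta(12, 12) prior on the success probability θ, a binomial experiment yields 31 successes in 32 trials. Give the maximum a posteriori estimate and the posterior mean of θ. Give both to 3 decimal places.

θ_MAP = 0.778, E[θ|data] = 0.768

Posterior: Beta(12+31, 12+1) = Beta(43, 13).
Mode = (43−1)/(43+13−2) = 42/54 = 0.778.
Mean = 43/(43+13) = 43/56 = 0.768.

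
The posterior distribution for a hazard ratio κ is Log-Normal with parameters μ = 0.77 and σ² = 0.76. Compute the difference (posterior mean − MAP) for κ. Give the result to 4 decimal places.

2.1481

Mode = exp(μ − σ²) = exp(0.01) = 1.0101.
Mean = exp(μ + σ²/2) = exp(1.150) = 3.1582.
Difference = 3.1582 − 1.0101 = 2.1481.
The posterior is right-skewed, so the mean exceeds the mode.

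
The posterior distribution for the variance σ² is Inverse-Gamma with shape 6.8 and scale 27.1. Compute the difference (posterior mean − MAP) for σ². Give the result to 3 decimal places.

1.198

Mode = β/(α+1) = 27.1/7.8 = 3.474.
Mean = β/(α−1) = 27.1/5.8 = 4.672.
Difference = 4.672 − 3.474 = 1.198.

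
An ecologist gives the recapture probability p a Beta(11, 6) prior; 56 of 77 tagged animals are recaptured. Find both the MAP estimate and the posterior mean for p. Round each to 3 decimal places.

MAP estimate = 0.717, posterior mean = 0.713

Posterior: Beta(11+56, 6+21) = Beta(67, 27).
Mode = (67−1)/(67+27−2) = 66/92 = 0.717.
Mean = 67/(67+27) = 67/94 = 0.713.
Mode > mean: the posterior has a left tail.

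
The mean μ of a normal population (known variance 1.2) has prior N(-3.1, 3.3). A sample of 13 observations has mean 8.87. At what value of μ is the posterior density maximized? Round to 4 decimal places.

8.5443

Posterior for μ is Normal. Precision-weighted mean: (1/3.3·-3.1 + 13/1.2·8.87) / (1/3.3 + 13/1.2) = 8.5443.
A Normal posterior is symmetric, so mode = mean.
This is the posterior mode — the MAP estimate.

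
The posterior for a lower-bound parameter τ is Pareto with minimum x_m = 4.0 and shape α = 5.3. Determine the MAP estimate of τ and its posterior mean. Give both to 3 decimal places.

The Pareto density is strictly decreasing on [x_m, ∞), so the mode is x_m = 4.000.
Mean = α·x_m/(α−1) = 5.3·4.0/4.3 = 4.930.

MAP: 4.000. Posterior mean: 4.930.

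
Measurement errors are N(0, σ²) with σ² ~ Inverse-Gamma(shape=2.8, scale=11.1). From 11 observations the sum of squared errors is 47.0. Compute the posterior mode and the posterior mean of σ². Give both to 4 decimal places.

posterior mode = 3.7204, posterior mean = 4.7397

Posterior: Inverse-Gamma(shape = 2.8+11/2 = 8.3, scale = 11.1+47.0/2 = 34.6).
Mode = β/(α+1) = 34.6/9.3 = 3.7204.
Mean = β/(α−1) = 34.6/7.3 = 4.7397.
Mean > mode: the posterior has a right tail.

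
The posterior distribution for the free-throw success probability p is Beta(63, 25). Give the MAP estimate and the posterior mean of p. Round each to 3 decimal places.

MAP estimate = 0.721, posterior mean = 0.716

Mode = (63−1)/(63+25−2) = 62/86 = 0.721.
Mean = 63/(63+25) = 63/88 = 0.716.
Left-skewed posterior ⇒ mean < mode.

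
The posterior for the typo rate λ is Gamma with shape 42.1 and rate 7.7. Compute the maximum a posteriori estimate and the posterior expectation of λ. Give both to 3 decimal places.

Mode = (α−1)/β = 41.1/7.7 = 5.338.
Mean = α/β = 42.1/7.7 = 5.468.

MAP = 5.338; posterior mean = 5.468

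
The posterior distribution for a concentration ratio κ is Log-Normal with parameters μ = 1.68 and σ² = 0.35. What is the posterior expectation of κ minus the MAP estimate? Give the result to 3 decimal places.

2.611

Mode = exp(μ − σ²) = exp(1.33) = 3.781.
Mean = exp(μ + σ²/2) = exp(1.855) = 6.392.
Difference = 6.392 − 3.781 = 2.611.
Mean > mode: the posterior has a right tail.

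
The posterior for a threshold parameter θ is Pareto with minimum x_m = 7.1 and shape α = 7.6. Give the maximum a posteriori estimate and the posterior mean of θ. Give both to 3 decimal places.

The Pareto density is strictly decreasing on [x_m, ∞), so the mode is x_m = 7.100.
Mean = α·x_m/(α−1) = 7.6·7.1/6.6 = 8.176.

MAP: 7.100. Posterior mean: 8.176.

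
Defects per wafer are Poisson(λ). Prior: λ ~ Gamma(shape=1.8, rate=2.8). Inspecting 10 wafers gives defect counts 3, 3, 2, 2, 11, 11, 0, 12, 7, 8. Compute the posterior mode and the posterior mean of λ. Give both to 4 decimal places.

Σ counts = 59. Posterior: Gamma(shape = 1.8+59 = 60.8, rate = 2.8+10 = 12.8).
Mode = (α−1)/β = 59.8/12.8 = 4.6719.
Mean = α/β = 60.8/12.8 = 4.7500.
The mean is pulled above the mode by the posterior's right skew.

MAP = 4.6719, posterior mean = 4.7500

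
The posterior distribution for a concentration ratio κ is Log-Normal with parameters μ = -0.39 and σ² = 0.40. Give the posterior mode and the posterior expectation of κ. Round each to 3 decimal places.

MAP: 0.454. Posterior mean: 0.827.

Mode = exp(μ − σ²) = exp(-0.79) = 0.454.
Mean = exp(μ + σ²/2) = exp(-0.190) = 0.827.
The mean is pulled above the mode by the posterior's right skew.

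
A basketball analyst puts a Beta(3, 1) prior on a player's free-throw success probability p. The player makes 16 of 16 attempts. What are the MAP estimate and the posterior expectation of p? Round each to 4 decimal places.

Posterior: Beta(3+16, 1+0) = Beta(19, 1).
Since β = 1 ≤ 1 and α > 1, the Beta density is monotone increasing on [0,1]; the mode is at 1.
Mean = 19/(19+1) = 0.9500.
Left-skewed posterior ⇒ mean < mode.

MAP = 1.0000, posterior mean = 0.9500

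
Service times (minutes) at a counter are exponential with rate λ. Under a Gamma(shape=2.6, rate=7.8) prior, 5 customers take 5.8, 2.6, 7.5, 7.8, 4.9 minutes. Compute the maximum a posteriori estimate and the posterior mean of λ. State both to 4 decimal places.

Σ times = 28.6. Posterior: Gamma(shape = 2.6+5 = 7.6, rate = 7.8+28.6 = 36.4).
Mode = (α−1)/β = 6.6/36.4 = 0.1813.
Mean = α/β = 7.6/36.4 = 0.2088.

MAP = 0.1813; posterior mean = 0.2088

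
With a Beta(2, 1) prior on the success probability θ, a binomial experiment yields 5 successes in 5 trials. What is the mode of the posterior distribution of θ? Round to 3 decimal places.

1.000

Posterior: Beta(2+5, 1+0) = Beta(7, 1).
Since β = 1 ≤ 1 and α > 1, the Beta density is monotone increasing on [0,1]; the mode is at 1.
Mean = 7/(7+1) = 0.875.
This is the posterior mode — the MAP estimate.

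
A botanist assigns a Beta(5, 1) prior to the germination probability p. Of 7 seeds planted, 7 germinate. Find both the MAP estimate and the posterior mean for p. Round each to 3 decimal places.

MAP = 1.000; posterior mean = 0.923

Posterior: Beta(5+7, 1+0) = Beta(12, 1).
Since β = 1 ≤ 1 and α > 1, the Beta density is monotone increasing on [0,1]; the mode is at 1.
Mean = 12/(12+1) = 0.923.
Left-skewed posterior ⇒ mean < mode.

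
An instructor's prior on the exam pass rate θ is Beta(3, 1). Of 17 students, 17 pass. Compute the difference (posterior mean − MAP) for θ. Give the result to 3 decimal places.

-0.048

Posterior: Beta(3+17, 1+0) = Beta(20, 1).
Since β = 1 ≤ 1 and α > 1, the Beta density is monotone increasing on [0,1]; the mode is at 1.
Mean = 20/(20+1) = 0.952.
Difference = 0.952 − 1.000 = -0.048.
Mode > mean: the posterior has a left tail.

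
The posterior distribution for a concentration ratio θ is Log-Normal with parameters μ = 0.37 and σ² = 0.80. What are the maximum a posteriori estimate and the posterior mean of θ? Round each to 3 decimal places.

Mode = exp(μ − σ²) = exp(-0.43) = 0.651.
Mean = exp(μ + σ²/2) = exp(0.770) = 2.160.

MAP = 0.651; posterior mean = 2.160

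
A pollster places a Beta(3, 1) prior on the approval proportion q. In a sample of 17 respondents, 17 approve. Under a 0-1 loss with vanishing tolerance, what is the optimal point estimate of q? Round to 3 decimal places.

Posterior: Beta(3+17, 1+0) = Beta(20, 1).
Since β = 1 ≤ 1 and α > 1, the Beta density is monotone increasing on [0,1]; the mode is at 1.
Mean = 20/(20+1) = 0.952.
This is the posterior mode — the MAP estimate.

1.000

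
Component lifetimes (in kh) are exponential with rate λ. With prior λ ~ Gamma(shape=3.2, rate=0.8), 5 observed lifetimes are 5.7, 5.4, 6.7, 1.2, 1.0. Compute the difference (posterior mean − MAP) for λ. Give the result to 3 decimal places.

Σ times = 20.0. Posterior: Gamma(shape = 3.2+5 = 8.2, rate = 0.8+20.0 = 20.8).
Mode = (α−1)/β = 7.2/20.8 = 0.346.
Mean = α/β = 8.2/20.8 = 0.394.
Difference = 0.394 − 0.346 = 0.048.
The mean is pulled above the mode by the posterior's right skew.

0.048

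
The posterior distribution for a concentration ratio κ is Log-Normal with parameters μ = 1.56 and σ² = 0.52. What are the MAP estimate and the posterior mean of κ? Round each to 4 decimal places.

MAP: 2.8292. Posterior mean: 6.1719.

Mode = exp(μ − σ²) = exp(1.04) = 2.8292.
Mean = exp(μ + σ²/2) = exp(1.820) = 6.1719.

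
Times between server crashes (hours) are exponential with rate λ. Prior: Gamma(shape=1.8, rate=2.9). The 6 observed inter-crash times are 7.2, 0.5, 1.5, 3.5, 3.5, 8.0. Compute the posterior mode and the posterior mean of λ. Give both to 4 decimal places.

MAP = 0.2509; posterior mean = 0.2878

Σ times = 24.2. Posterior: Gamma(shape = 1.8+6 = 7.8, rate = 2.9+24.2 = 27.1).
Mode = (α−1)/β = 6.8/27.1 = 0.2509.
Mean = α/β = 7.8/27.1 = 0.2878.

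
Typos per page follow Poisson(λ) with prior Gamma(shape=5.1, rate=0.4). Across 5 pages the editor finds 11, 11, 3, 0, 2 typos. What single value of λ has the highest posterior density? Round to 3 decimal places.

Σ counts = 27. Posterior: Gamma(shape = 5.1+27 = 32.1, rate = 0.4+5 = 5.4).
Mode = (α−1)/β = 31.1/5.4 = 5.759.
Mean = α/β = 32.1/5.4 = 5.944.
This is the posterior mode — the MAP estimate.

5.759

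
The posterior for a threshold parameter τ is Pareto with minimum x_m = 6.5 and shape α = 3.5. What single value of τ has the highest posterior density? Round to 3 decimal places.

The Pareto density is strictly decreasing on [x_m, ∞), so the mode is x_m = 6.500.
Mean = α·x_m/(α−1) = 3.5·6.5/2.5 = 9.100.
This is the posterior mode — the MAP estimate.

6.500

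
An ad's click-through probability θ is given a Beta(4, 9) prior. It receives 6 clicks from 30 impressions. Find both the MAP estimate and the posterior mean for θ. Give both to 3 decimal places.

MAP: 0.220. Posterior mean: 0.233.

Posterior: Beta(4+6, 9+24) = Beta(10, 33).
Mode = (10−1)/(10+33−2) = 9/41 = 0.220.
Mean = 10/(10+33) = 10/43 = 0.233.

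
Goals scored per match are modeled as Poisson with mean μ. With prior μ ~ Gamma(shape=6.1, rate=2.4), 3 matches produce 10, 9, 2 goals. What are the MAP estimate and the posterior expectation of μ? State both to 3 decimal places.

MAP = 4.833; posterior mean = 5.019

Σ counts = 21. Posterior: Gamma(shape = 6.1+21 = 27.1, rate = 2.4+3 = 5.4).
Mode = (α−1)/β = 26.1/5.4 = 4.833.
Mean = α/β = 27.1/5.4 = 5.019.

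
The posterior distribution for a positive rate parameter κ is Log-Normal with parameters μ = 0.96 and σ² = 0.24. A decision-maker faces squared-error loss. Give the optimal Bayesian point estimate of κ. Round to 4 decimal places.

2.9447

Mode = exp(μ − σ²) = exp(0.72) = 2.0544.
Mean = exp(μ + σ²/2) = exp(1.080) = 2.9447.
Squared-error loss ⇒ the optimal estimator is the posterior mean.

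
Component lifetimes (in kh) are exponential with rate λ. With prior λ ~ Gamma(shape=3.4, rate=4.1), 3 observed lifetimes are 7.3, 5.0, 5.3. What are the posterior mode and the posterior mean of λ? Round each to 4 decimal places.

Σ times = 17.6. Posterior: Gamma(shape = 3.4+3 = 6.4, rate = 4.1+17.6 = 21.7).
Mode = (α−1)/β = 5.4/21.7 = 0.2488.
Mean = α/β = 6.4/21.7 = 0.2949.

MAP = 0.2488; posterior mean = 0.2949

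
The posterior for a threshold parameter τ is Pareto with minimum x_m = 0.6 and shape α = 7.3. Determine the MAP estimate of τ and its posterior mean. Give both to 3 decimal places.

MAP: 0.600. Posterior mean: 0.695.

The Pareto density is strictly decreasing on [x_m, ∞), so the mode is x_m = 0.600.
Mean = α·x_m/(α−1) = 7.3·0.6/6.3 = 0.695.
The posterior is right-skewed, so the mean exceeds the mode.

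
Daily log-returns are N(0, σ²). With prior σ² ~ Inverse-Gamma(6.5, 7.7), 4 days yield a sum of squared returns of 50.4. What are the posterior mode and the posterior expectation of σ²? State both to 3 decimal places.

Posterior: Inverse-Gamma(shape = 6.5+4/2 = 8.5, scale = 7.7+50.4/2 = 32.9).
Mode = β/(α+1) = 32.9/9.5 = 3.463.
Mean = β/(α−1) = 32.9/7.5 = 4.387.
Right-skewed posterior ⇒ mode < mean.

σ²_MAP = 3.463, E[σ²|data] = 4.387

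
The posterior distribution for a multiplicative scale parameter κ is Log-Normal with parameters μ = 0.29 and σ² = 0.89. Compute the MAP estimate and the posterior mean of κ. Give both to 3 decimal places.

MAP estimate = 0.549, posterior mean = 2.085

Mode = exp(μ − σ²) = exp(-0.60) = 0.549.
Mean = exp(μ + σ²/2) = exp(0.735) = 2.085.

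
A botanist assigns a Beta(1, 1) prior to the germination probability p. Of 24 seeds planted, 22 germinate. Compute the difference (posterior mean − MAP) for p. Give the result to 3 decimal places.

-0.032

Posterior: Beta(1+22, 1+2) = Beta(23, 3).
Mode = (23−1)/(23+3−2) = 22/24 = 0.917.
With a flat prior the MAP equals the MLE, 22/24.
Mean = 23/(23+3) = 23/26 = 0.885.
Difference = 0.885 − 0.917 = -0.032.
Left-skewed posterior ⇒ mean < mode.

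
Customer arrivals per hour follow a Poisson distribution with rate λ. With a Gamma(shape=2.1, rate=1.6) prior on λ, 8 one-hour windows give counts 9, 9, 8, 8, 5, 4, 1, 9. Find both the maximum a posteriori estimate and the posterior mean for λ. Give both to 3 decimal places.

Σ counts = 53. Posterior: Gamma(shape = 2.1+53 = 55.1, rate = 1.6+8 = 9.6).
Mode = (α−1)/β = 54.1/9.6 = 5.635.
Mean = α/β = 55.1/9.6 = 5.740.
Right-skewed posterior ⇒ mode < mean.

MAP = 5.635, posterior mean = 5.740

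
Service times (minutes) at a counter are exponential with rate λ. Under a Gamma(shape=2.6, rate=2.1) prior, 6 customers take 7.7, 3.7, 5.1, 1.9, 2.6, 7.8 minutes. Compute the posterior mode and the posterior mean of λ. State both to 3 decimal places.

Σ times = 28.8. Posterior: Gamma(shape = 2.6+6 = 8.6, rate = 2.1+28.8 = 30.9).
Mode = (α−1)/β = 7.6/30.9 = 0.246.
Mean = α/β = 8.6/30.9 = 0.278.
Right-skewed posterior ⇒ mode < mean.

MAP = 0.246; posterior mean = 0.278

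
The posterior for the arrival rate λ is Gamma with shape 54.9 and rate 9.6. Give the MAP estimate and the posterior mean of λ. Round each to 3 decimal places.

Mode = (α−1)/β = 53.9/9.6 = 5.615.
Mean = α/β = 54.9/9.6 = 5.719.

MAP: 5.615. Posterior mean: 5.719.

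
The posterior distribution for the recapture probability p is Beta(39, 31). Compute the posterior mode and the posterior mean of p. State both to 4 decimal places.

Mode = (39−1)/(39+31−2) = 38/68 = 0.5588.
Mean = 39/(39+31) = 39/70 = 0.5571.

MAP: 0.5588. Posterior mean: 0.5571.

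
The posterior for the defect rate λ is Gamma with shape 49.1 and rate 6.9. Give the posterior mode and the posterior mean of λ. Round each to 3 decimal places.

MAP = 6.971; posterior mean = 7.116

Mode = (α−1)/β = 48.1/6.9 = 6.971.
Mean = α/β = 49.1/6.9 = 7.116.
Mean > mode: the posterior has a right tail.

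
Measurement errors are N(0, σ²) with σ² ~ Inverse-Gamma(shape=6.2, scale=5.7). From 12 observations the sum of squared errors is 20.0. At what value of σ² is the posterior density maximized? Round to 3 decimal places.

Posterior: Inverse-Gamma(shape = 6.2+12/2 = 12.2, scale = 5.7+20.0/2 = 15.7).
Mode = β/(α+1) = 15.7/13.2 = 1.189.
Mean = β/(α−1) = 15.7/11.2 = 1.402.
This is the posterior mode — the MAP estimate.

1.189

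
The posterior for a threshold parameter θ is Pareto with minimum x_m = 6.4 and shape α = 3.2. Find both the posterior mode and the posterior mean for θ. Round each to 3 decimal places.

The Pareto density is strictly decreasing on [x_m, ∞), so the mode is x_m = 6.400.
Mean = α·x_m/(α−1) = 3.2·6.4/2.2 = 9.309.

posterior mode = 6.400, posterior mean = 9.309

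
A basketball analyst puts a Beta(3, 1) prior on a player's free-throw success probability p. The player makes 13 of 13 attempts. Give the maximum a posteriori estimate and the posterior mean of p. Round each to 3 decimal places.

MAP = 1.000, posterior mean = 0.941

Posterior: Beta(3+13, 1+0) = Beta(16, 1).
Since β = 1 ≤ 1 and α > 1, the Beta density is monotone increasing on [0,1]; the mode is at 1.
Mean = 16/(16+1) = 0.941.
The posterior is left-skewed, so the mode exceeds the mean.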